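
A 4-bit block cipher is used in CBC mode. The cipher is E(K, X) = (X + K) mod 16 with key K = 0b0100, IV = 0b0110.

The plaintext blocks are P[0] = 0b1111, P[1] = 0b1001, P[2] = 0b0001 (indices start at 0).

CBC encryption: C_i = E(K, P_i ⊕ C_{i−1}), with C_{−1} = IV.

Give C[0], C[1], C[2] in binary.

C[0]: P[0] ⊕ 0b0110 = 0b1001; E(K, 0b1001) = 0b1101.
C[1]: P[1] ⊕ 0b1101 = 0b0100; E(K, 0b0100) = 0b1000.
C[2]: P[2] ⊕ 0b1000 = 0b1001; E(K, 0b1001) = 0b1101.

C[0] = 0b1101, C[1] = 0b1000, C[2] = 0b1101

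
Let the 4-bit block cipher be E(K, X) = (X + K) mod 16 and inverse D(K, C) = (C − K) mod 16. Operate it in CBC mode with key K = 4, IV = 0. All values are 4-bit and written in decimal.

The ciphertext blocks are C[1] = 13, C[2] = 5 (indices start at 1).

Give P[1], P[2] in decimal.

P[1] = 9, P[2] = 12

CBC decryption: P_i = D(K, C_i) ⊕ C_{i−1}, with C_{0} = IV.
P[1]: D(K, 13) = 9; 9 ⊕ 0 = 9.
P[2]: D(K, 5) = 1; 1 ⊕ 13 = 12.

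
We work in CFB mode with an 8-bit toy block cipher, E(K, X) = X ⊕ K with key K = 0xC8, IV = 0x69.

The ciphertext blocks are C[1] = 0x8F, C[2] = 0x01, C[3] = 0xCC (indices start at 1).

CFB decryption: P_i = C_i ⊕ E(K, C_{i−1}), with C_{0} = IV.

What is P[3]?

P[3] = 0x05

P[3]: E(K, 0x01) = 0xC9; 0xCC ⊕ 0xC9 = 0x05.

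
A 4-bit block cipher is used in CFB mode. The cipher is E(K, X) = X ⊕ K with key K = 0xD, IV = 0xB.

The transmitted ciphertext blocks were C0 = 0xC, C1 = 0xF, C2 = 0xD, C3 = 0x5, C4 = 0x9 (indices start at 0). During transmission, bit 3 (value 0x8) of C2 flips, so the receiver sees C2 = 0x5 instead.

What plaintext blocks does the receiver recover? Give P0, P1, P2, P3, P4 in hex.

CFB decryption: P_i = C_i ⊕ E(K, C_{i−1}), with C_{−1} = IV.
Only C2 changed, to 0x5. In CFB, a change in C_i flips the same bit in P_i and garbles P_{i+1}. Decrypting the received ciphertext:
P0: E(K, 0xB) = 0x6; 0xC ⊕ 0x6 = 0xA.
P1: E(K, 0xC) = 0x1; 0xF ⊕ 0x1 = 0xE.
P2: E(K, 0xF) = 0x2; 0x5 ⊕ 0x2 = 0x7.
P3: E(K, 0x5) = 0x8; 0x5 ⊕ 0x8 = 0xD.
P4: E(K, 0x5) = 0x8; 0x9 ⊕ 0x8 = 0x1.
Blocks that differ from the original plaintext: P2, P3.

P0 = 0xA, P1 = 0xE, P2 = 0x7, P3 = 0xD, P4 = 0x1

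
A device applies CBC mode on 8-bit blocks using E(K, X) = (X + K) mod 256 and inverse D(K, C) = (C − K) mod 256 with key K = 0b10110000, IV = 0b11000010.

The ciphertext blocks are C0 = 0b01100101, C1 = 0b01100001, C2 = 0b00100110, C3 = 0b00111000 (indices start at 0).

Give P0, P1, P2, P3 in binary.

CBC decryption: P_i = D(K, C_i) ⊕ C_{i−1}, with C_{−1} = IV.
P0: D(K, 0b01100101) = 0b10110101; 0b10110101 ⊕ 0b11000010 = 0b01110111.
P1: D(K, 0b01100001) = 0b10110001; 0b10110001 ⊕ 0b01100101 = 0b11010100.
P2: D(K, 0b00100110) = 0b01110110; 0b01110110 ⊕ 0b01100001 = 0b00010111.
P3: D(K, 0b00111000) = 0b10001000; 0b10001000 ⊕ 0b00100110 = 0b10101110.

P0 = 0b01110111, P1 = 0b11010100, P2 = 0b00010111, P3 = 0b10101110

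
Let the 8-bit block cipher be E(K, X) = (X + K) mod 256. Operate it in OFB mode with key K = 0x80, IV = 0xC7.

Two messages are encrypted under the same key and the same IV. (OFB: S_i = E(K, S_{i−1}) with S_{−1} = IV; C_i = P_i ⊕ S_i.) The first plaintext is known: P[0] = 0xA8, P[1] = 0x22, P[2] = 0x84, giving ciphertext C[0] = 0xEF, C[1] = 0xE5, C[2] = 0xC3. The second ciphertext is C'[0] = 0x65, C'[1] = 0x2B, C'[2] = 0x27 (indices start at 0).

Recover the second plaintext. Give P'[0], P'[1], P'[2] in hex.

P'[0] = 0x22, P'[1] = 0xEC, P'[2] = 0x60

In OFB with a reused IV, both messages share the same keystream S_i, so C_i ⊕ C'_i = P_i ⊕ P'_i and thus P'_i = P_i ⊕ C_i ⊕ C'_i.
P'[0]: 0xA8 ⊕ 0xEF ⊕ 0x65 = 0x22.
P'[1]: 0x22 ⊕ 0xE5 ⊕ 0x2B = 0xEC.
P'[2]: 0x84 ⊕ 0xC3 ⊕ 0x27 = 0x60.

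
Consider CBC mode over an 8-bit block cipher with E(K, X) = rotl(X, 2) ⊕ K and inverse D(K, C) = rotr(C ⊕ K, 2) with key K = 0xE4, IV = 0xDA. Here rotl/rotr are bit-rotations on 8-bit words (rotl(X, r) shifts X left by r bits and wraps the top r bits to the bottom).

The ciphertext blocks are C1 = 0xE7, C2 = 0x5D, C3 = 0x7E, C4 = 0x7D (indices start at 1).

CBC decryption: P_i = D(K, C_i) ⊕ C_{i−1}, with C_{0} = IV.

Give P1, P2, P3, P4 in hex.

P1: D(K, 0xE7) = 0xC0; 0xC0 ⊕ 0xDA = 0x1A.
P2: D(K, 0x5D) = 0x6E; 0x6E ⊕ 0xE7 = 0x89.
P3: D(K, 0x7E) = 0xA6; 0xA6 ⊕ 0x5D = 0xFB.
P4: D(K, 0x7D) = 0x66; 0x66 ⊕ 0x7E = 0x18.

P1 = 0x1A, P2 = 0x89, P3 = 0xFB, P4 = 0x18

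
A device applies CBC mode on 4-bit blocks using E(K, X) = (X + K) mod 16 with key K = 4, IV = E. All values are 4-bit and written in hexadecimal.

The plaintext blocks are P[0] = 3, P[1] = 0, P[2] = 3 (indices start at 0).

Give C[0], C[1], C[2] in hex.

C[0] = 1, C[1] = 5, C[2] = A

CBC encryption: C_i = E(K, P_i ⊕ C_{i−1}), with C_{−1} = IV.
C[0]: P[0] ⊕ E = D; E(K, D) = 1.
C[1]: P[1] ⊕ 1 = 1; E(K, 1) = 5.
C[2]: P[2] ⊕ 5 = 6; E(K, 6) = A.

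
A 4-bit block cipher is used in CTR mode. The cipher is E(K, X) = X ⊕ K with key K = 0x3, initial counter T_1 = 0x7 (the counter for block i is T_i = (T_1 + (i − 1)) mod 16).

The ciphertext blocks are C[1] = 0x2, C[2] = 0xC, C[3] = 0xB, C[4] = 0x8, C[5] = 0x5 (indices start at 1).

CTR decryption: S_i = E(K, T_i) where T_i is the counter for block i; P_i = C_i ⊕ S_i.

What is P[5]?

P[5]: T = 0xB, S = E(K, T) = 0x8; 0x5 ⊕ 0x8 = 0xD.

P[5] = 0xD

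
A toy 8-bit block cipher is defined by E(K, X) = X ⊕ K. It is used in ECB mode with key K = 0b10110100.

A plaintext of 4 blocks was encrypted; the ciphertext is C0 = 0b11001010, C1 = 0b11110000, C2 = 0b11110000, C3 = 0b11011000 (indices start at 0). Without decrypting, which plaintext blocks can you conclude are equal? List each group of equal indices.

P1 = P2

ECB encrypts each block independently with the same key, so equal ciphertext blocks imply equal plaintext blocks.
C1 = C2 = 0b11110000, so P1 = P2.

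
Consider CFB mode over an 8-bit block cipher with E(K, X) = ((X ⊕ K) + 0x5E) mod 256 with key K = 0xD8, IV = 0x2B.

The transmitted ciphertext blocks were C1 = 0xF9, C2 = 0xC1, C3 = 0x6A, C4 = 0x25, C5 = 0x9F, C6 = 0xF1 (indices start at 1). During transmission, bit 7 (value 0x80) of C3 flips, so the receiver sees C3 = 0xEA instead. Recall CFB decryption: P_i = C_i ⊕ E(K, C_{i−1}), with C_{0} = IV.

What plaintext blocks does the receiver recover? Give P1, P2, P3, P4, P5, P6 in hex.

Only C3 changed, to 0xEA. In CFB, a change in C_i flips the same bit in P_i and garbles P_{i+1}. Decrypting the received ciphertext:
P1: E(K, 0x2B) = 0x51; 0xF9 ⊕ 0x51 = 0xA8.
P2: E(K, 0xF9) = 0x7F; 0xC1 ⊕ 0x7F = 0xBE.
P3: E(K, 0xC1) = 0x77; 0xEA ⊕ 0x77 = 0x9D.
P4: E(K, 0xEA) = 0x90; 0x25 ⊕ 0x90 = 0xB5.
P5: E(K, 0x25) = 0x5B; 0x9F ⊕ 0x5B = 0xC4.
P6: E(K, 0x9F) = 0xA5; 0xF1 ⊕ 0xA5 = 0x54.
Blocks that differ from the original plaintext: P3, P4.

P1 = 0xA8, P2 = 0xBE, P3 = 0x9D, P4 = 0xB5, P5 = 0xC4, P6 = 0x54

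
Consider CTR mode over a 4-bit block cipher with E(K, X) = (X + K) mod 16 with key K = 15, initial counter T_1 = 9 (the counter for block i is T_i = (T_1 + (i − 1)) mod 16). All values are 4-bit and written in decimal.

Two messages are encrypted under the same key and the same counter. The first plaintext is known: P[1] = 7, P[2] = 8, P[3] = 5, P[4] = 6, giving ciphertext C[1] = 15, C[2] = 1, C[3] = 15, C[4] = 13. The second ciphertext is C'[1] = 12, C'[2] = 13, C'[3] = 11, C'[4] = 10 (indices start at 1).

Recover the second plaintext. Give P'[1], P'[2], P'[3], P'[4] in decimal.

In CTR with a reused counter, both messages share the same keystream S_i, so C_i ⊕ C'_i = P_i ⊕ P'_i and thus P'_i = P_i ⊕ C_i ⊕ C'_i.
P'[1]: 7 ⊕ 15 ⊕ 12 = 4.
P'[2]: 8 ⊕ 1 ⊕ 13 = 4.
P'[3]: 5 ⊕ 15 ⊕ 11 = 1.
P'[4]: 6 ⊕ 13 ⊕ 10 = 1.

P'[1] = 4, P'[2] = 4, P'[3] = 1, P'[4] = 1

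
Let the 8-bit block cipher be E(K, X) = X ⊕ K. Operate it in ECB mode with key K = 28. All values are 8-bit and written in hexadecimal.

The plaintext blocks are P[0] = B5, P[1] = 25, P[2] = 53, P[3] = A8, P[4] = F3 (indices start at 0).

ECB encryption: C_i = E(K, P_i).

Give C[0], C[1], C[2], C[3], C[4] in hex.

C[0]: E(K, B5) = 9D.
C[1]: E(K, 25) = 0D.
C[2]: E(K, 53) = 7B.
C[3]: E(K, A8) = 80.
C[4]: E(K, F3) = DB.

C[0] = 9D, C[1] = 0D, C[2] = 7B, C[3] = 80, C[4] = DB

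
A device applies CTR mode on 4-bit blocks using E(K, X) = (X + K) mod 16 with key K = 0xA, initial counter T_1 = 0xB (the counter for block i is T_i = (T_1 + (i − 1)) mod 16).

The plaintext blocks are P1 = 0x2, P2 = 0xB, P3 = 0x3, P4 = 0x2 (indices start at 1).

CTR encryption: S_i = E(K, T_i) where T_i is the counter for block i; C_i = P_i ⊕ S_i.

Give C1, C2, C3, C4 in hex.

C1: T = 0xB, S = E(K, T) = 0x5; 0x2 ⊕ 0x5 = 0x7.
C2: T = 0xC, S = E(K, T) = 0x6; 0xB ⊕ 0x6 = 0xD.
C3: T = 0xD, S = E(K, T) = 0x7; 0x3 ⊕ 0x7 = 0x4.
C4: T = 0xE, S = E(K, T) = 0x8; 0x2 ⊕ 0x8 = 0xA.

C1 = 0x7, C2 = 0xD, C3 = 0x4, C4 = 0xA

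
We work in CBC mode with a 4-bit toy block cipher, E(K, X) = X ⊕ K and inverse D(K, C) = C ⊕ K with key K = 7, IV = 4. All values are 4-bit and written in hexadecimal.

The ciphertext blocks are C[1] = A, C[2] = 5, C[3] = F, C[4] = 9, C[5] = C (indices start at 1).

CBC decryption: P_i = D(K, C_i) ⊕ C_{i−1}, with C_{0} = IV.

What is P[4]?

P[4]: D(K, 9) = E; E ⊕ F = 1.

P[4] = 1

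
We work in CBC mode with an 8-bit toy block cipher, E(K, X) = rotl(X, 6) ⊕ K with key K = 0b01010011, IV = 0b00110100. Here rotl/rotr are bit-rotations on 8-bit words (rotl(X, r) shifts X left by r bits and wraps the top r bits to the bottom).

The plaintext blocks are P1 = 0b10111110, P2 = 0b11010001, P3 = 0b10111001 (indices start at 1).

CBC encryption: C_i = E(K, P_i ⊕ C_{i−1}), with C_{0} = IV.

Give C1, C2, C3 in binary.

C1: P1 ⊕ 0b00110100 = 0b10001010; E(K, 0b10001010) = 0b11110001.
C2: P2 ⊕ 0b11110001 = 0b00100000; E(K, 0b00100000) = 0b01011011.
C3: P3 ⊕ 0b01011011 = 0b11100010; E(K, 0b11100010) = 0b11101011.

C1 = 0b11110001, C2 = 0b01011011, C3 = 0b11101011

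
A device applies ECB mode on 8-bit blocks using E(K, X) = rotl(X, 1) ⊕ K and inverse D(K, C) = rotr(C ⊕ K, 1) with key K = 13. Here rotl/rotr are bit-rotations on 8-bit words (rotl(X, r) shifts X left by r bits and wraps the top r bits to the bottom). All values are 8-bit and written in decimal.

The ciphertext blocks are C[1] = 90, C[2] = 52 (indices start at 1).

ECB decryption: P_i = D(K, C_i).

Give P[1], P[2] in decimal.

P[1]: D(K, 90) = 171.
P[2]: D(K, 52) = 156.

P[1] = 171, P[2] = 156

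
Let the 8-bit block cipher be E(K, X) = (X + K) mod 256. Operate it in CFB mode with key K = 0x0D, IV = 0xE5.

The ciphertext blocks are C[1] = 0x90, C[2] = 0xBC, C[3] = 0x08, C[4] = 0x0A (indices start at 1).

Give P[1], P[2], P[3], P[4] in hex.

P[1] = 0x62, P[2] = 0x21, P[3] = 0xC1, P[4] = 0x1F

CFB decryption: P_i = C_i ⊕ E(K, C_{i−1}), with C_{0} = IV.
P[1]: E(K, 0xE5) = 0xF2; 0x90 ⊕ 0xF2 = 0x62.
P[2]: E(K, 0x90) = 0x9D; 0xBC ⊕ 0x9D = 0x21.
P[3]: E(K, 0xBC) = 0xC9; 0x08 ⊕ 0xC9 = 0xC1.
P[4]: E(K, 0x08) = 0x15; 0x0A ⊕ 0x15 = 0x1F.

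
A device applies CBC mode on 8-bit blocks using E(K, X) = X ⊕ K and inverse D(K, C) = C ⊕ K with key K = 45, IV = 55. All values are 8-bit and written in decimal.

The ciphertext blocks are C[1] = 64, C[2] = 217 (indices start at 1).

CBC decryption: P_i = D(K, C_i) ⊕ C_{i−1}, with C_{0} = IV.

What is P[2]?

P[2] = 180

P[2]: D(K, 217) = 244; 244 ⊕ 64 = 180.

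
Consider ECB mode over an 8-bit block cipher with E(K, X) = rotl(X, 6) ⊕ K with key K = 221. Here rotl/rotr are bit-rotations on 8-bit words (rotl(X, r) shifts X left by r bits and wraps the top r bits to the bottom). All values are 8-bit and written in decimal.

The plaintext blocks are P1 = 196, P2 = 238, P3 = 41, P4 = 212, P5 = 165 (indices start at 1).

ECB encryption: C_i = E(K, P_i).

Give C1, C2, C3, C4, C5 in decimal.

C1 = 236, C2 = 102, C3 = 151, C4 = 232, C5 = 180

C1: E(K, 196) = 236.
C2: E(K, 238) = 102.
C3: E(K, 41) = 151.
C4: E(K, 212) = 232.
C5: E(K, 165) = 180.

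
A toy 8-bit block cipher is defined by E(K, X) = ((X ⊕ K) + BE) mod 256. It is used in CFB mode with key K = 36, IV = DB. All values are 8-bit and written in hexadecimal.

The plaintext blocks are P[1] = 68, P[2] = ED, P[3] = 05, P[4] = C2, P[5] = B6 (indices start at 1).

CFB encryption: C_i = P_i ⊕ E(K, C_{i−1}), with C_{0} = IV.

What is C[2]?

C[2] = 5E

C[1]: E(K, DB) = AB; 68 ⊕ AB = C3.
C[2]: E(K, C3) = B3; ED ⊕ B3 = 5E.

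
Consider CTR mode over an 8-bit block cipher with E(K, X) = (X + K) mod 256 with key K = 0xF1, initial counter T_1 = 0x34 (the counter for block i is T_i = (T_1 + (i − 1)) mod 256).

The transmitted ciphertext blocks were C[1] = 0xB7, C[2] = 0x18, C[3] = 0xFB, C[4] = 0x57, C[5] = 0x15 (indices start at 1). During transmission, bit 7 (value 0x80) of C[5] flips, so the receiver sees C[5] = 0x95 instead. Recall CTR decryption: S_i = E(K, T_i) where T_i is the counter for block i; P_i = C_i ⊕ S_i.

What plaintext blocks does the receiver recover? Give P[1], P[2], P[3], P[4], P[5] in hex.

P[1] = 0x92, P[2] = 0x3E, P[3] = 0xDC, P[4] = 0x7F, P[5] = 0xBC

Only C[5] changed, to 0x95. In CTR, a change in C_i flips the same bit in P_i only; the keystream is unaffected. Decrypting the received ciphertext:
P[1]: T = 0x34, S = E(K, T) = 0x25; 0xB7 ⊕ 0x25 = 0x92.
P[2]: T = 0x35, S = E(K, T) = 0x26; 0x18 ⊕ 0x26 = 0x3E.
P[3]: T = 0x36, S = E(K, T) = 0x27; 0xFB ⊕ 0x27 = 0xDC.
P[4]: T = 0x37, S = E(K, T) = 0x28; 0x57 ⊕ 0x28 = 0x7F.
P[5]: T = 0x38, S = E(K, T) = 0x29; 0x95 ⊕ 0x29 = 0xBC.
Blocks that differ from the original plaintext: P[5].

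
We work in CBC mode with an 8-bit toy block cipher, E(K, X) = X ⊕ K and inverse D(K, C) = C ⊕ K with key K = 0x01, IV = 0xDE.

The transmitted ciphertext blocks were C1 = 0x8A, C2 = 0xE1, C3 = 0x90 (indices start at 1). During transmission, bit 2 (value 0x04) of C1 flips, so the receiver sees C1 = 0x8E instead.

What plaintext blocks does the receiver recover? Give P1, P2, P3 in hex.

CBC decryption: P_i = D(K, C_i) ⊕ C_{i−1}, with C_{0} = IV.
Only C1 changed, to 0x8E. In CBC, a change in C_i garbles P_i and flips the same bit in P_{i+1}. Decrypting the received ciphertext:
P1: D(K, 0x8E) = 0x8F; 0x8F ⊕ 0xDE = 0x51.
P2: D(K, 0xE1) = 0xE0; 0xE0 ⊕ 0x8E = 0x6E.
P3: D(K, 0x90) = 0x91; 0x91 ⊕ 0xE1 = 0x70.
Blocks that differ from the original plaintext: P1, P2.

P1 = 0x51, P2 = 0x6E, P3 = 0x70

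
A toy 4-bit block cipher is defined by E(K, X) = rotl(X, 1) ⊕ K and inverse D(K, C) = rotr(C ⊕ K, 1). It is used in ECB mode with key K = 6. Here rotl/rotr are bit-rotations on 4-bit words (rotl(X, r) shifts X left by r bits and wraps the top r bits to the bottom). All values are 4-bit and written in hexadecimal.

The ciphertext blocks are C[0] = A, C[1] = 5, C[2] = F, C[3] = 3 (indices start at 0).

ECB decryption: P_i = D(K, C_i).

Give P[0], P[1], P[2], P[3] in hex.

P[0]: D(K, A) = 6.
P[1]: D(K, 5) = 9.
P[2]: D(K, F) = C.
P[3]: D(K, 3) = A.

P[0] = 6, P[1] = 9, P[2] = C, P[3] = A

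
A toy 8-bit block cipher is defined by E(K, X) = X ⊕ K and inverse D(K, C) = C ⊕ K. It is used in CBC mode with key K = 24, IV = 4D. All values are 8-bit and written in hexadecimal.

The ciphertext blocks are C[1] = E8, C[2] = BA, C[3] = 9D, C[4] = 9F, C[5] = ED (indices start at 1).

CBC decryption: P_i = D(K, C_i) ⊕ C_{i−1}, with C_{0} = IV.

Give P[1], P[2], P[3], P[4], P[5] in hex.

P[1]: D(K, E8) = CC; CC ⊕ 4D = 81.
P[2]: D(K, BA) = 9E; 9E ⊕ E8 = 76.
P[3]: D(K, 9D) = B9; B9 ⊕ BA = 03.
P[4]: D(K, 9F) = BB; BB ⊕ 9D = 26.
P[5]: D(K, ED) = C9; C9 ⊕ 9F = 56.

P[1] = 81, P[2] = 76, P[3] = 03, P[4] = 26, P[5] = 56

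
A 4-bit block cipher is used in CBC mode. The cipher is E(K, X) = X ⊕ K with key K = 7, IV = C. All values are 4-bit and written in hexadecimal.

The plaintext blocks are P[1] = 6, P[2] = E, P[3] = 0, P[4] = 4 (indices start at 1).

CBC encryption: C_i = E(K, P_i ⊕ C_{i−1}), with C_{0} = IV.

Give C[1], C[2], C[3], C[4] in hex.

C[1] = D, C[2] = 4, C[3] = 3, C[4] = 0

C[1]: P[1] ⊕ C = A; E(K, A) = D.
C[2]: P[2] ⊕ D = 3; E(K, 3) = 4.
C[3]: P[3] ⊕ 4 = 4; E(K, 4) = 3.
C[4]: P[4] ⊕ 3 = 7; E(K, 7) = 0.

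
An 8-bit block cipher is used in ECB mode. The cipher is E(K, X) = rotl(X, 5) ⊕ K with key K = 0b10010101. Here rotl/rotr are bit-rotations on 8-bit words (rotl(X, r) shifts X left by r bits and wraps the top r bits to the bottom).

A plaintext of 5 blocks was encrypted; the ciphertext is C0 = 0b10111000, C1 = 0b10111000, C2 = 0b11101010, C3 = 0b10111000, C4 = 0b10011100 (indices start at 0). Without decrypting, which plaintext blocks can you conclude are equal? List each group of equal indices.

ECB encrypts each block independently with the same key, so equal ciphertext blocks imply equal plaintext blocks.
C0 = C1 = C3 = 0b10111000, so P0 = P1 = P3.

P0 = P1 = P3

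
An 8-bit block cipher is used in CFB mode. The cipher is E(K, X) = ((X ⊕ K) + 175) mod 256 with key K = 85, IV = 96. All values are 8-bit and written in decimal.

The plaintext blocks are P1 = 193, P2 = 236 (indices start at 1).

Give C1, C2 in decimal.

C1 = 37, C2 = 243

CFB encryption: C_i = P_i ⊕ E(K, C_{i−1}), with C_{0} = IV.
C1: E(K, 96) = 228; 193 ⊕ 228 = 37.
C2: E(K, 37) = 31; 236 ⊕ 31 = 243.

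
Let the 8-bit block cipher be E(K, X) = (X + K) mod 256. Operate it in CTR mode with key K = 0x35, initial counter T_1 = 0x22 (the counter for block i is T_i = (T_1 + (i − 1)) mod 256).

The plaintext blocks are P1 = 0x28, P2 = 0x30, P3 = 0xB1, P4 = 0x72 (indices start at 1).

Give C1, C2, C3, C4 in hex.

CTR encryption: S_i = E(K, T_i) where T_i is the counter for block i; C_i = P_i ⊕ S_i.
C1: T = 0x22, S = E(K, T) = 0x57; 0x28 ⊕ 0x57 = 0x7F.
C2: T = 0x23, S = E(K, T) = 0x58; 0x30 ⊕ 0x58 = 0x68.
C3: T = 0x24, S = E(K, T) = 0x59; 0xB1 ⊕ 0x59 = 0xE8.
C4: T = 0x25, S = E(K, T) = 0x5A; 0x72 ⊕ 0x5A = 0x28.

C1 = 0x7F, C2 = 0x68, C3 = 0xE8, C4 = 0x28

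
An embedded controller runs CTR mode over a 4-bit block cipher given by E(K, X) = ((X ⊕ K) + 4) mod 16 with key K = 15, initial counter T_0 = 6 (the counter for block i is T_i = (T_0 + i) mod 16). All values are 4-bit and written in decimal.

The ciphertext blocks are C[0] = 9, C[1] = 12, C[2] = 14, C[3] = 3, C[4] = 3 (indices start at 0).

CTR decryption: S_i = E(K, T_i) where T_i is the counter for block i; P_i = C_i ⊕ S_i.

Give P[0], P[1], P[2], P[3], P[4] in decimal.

P[0] = 4, P[1] = 0, P[2] = 5, P[3] = 9, P[4] = 10

P[0]: T = 6, S = E(K, T) = 13; 9 ⊕ 13 = 4.
P[1]: T = 7, S = E(K, T) = 12; 12 ⊕ 12 = 0.
P[2]: T = 8, S = E(K, T) = 11; 14 ⊕ 11 = 5.
P[3]: T = 9, S = E(K, T) = 10; 3 ⊕ 10 = 9.
P[4]: T = 10, S = E(K, T) = 9; 3 ⊕ 9 = 10.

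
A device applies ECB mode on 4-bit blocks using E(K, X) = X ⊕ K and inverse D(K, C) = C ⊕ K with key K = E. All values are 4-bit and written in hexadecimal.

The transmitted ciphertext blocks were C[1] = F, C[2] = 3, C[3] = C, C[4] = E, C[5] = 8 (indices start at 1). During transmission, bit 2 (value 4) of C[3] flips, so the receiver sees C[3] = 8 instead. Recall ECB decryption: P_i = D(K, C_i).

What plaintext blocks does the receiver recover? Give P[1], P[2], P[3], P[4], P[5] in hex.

Only C[3] changed, to 8. In ECB, a change in C_i affects only P_i. Decrypting the received ciphertext:
P[1]: D(K, F) = 1.
P[2]: D(K, 3) = D.
P[3]: D(K, 8) = 6.
P[4]: D(K, E) = 0.
P[5]: D(K, 8) = 6.
Blocks that differ from the original plaintext: P[3].

P[1] = 1, P[2] = D, P[3] = 6, P[4] = 0, P[5] = 6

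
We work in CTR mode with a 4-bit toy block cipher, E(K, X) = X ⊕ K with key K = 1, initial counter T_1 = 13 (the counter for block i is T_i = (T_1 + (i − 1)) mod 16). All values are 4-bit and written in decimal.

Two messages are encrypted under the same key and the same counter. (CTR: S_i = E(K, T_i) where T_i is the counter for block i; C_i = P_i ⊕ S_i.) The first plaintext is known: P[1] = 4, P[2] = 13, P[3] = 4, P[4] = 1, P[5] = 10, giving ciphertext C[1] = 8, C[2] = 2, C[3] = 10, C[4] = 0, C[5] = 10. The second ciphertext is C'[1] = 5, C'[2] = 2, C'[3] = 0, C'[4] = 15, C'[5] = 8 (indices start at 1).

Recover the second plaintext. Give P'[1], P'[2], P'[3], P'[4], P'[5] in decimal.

In CTR with a reused counter, both messages share the same keystream S_i, so C_i ⊕ C'_i = P_i ⊕ P'_i and thus P'_i = P_i ⊕ C_i ⊕ C'_i.
P'[1]: 4 ⊕ 8 ⊕ 5 = 9.
P'[2]: 13 ⊕ 2 ⊕ 2 = 13.
P'[3]: 4 ⊕ 10 ⊕ 0 = 14.
P'[4]: 1 ⊕ 0 ⊕ 15 = 14.
P'[5]: 10 ⊕ 10 ⊕ 8 = 8.

P'[1] = 9, P'[2] = 13, P'[3] = 14, P'[4] = 14, P'[5] = 8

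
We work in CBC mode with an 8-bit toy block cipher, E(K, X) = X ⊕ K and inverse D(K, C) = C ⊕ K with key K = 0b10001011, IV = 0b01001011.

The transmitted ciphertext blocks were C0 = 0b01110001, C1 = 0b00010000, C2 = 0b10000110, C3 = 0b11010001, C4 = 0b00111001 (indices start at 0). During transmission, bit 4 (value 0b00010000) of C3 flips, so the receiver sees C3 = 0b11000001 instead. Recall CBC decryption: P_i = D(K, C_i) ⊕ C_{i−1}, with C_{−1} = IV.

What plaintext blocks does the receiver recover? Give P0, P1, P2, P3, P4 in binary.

Only C3 changed, to 0b11000001. In CBC, a change in C_i garbles P_i and flips the same bit in P_{i+1}. Decrypting the received ciphertext:
P0: D(K, 0b01110001) = 0b11111010; 0b11111010 ⊕ 0b01001011 = 0b10110001.
P1: D(K, 0b00010000) = 0b10011011; 0b10011011 ⊕ 0b01110001 = 0b11101010.
P2: D(K, 0b10000110) = 0b00001101; 0b00001101 ⊕ 0b00010000 = 0b00011101.
P3: D(K, 0b11000001) = 0b01001010; 0b01001010 ⊕ 0b10000110 = 0b11001100.
P4: D(K, 0b00111001) = 0b10110010; 0b10110010 ⊕ 0b11000001 = 0b01110011.
Blocks that differ from the original plaintext: P3, P4.

P0 = 0b10110001, P1 = 0b11101010, P2 = 0b00011101, P3 = 0b11001100, P4 = 0b01110011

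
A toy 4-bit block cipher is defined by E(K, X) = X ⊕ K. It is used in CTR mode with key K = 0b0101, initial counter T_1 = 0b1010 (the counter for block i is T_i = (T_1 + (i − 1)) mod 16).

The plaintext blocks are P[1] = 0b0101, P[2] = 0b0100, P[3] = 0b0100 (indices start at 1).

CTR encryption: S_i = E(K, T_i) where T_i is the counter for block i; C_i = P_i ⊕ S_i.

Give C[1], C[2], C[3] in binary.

C[1] = 0b1010, C[2] = 0b1010, C[3] = 0b1101

C[1]: T = 0b1010, S = E(K, T) = 0b1111; 0b0101 ⊕ 0b1111 = 0b1010.
C[2]: T = 0b1011, S = E(K, T) = 0b1110; 0b0100 ⊕ 0b1110 = 0b1010.
C[3]: T = 0b1100, S = E(K, T) = 0b1001; 0b0100 ⊕ 0b1001 = 0b1101.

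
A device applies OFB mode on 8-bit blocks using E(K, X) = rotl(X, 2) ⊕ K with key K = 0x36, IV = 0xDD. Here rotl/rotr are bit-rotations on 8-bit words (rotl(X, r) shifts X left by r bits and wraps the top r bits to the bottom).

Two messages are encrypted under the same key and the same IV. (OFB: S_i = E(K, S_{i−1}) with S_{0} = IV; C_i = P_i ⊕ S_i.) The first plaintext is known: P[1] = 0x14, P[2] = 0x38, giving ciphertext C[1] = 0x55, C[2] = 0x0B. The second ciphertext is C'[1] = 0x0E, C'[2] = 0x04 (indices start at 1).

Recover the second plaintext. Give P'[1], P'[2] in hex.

P'[1] = 0x4F, P'[2] = 0x37

In OFB with a reused IV, both messages share the same keystream S_i, so C_i ⊕ C'_i = P_i ⊕ P'_i and thus P'_i = P_i ⊕ C_i ⊕ C'_i.
P'[1]: 0x14 ⊕ 0x55 ⊕ 0x0E = 0x4F.
P'[2]: 0x38 ⊕ 0x0B ⊕ 0x04 = 0x37.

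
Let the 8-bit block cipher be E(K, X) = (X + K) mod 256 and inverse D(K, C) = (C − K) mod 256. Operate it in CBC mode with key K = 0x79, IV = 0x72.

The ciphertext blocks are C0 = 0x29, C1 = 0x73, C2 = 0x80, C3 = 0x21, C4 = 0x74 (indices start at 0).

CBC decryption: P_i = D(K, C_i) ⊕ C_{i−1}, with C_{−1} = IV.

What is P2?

P2: D(K, 0x80) = 0x07; 0x07 ⊕ 0x73 = 0x74.

P2 = 0x74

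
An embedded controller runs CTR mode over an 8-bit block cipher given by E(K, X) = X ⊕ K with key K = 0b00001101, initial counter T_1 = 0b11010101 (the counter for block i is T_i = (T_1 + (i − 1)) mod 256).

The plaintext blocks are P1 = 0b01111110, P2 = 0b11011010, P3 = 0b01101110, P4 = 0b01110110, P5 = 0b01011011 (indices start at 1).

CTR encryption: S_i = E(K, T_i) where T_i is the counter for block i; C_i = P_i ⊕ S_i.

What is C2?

C1: T = 0b11010101, S = E(K, T) = 0b11011000; 0b01111110 ⊕ 0b11011000 = 0b10100110.
C2: T = 0b11010110, S = E(K, T) = 0b11011011; 0b11011010 ⊕ 0b11011011 = 0b00000001.

C2 = 0b00000001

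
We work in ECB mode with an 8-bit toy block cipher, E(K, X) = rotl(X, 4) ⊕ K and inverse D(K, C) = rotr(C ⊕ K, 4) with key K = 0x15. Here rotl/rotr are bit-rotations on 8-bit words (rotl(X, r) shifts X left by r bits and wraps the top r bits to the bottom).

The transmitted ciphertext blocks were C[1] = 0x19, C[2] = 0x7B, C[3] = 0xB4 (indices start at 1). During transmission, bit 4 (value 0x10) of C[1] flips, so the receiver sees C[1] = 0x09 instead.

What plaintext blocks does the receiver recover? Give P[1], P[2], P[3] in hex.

ECB decryption: P_i = D(K, C_i).
Only C[1] changed, to 0x09. In ECB, a change in C_i affects only P_i. Decrypting the received ciphertext:
P[1]: D(K, 0x09) = 0xC1.
P[2]: D(K, 0x7B) = 0xE6.
P[3]: D(K, 0xB4) = 0x1A.
Blocks that differ from the original plaintext: P[1].

P[1] = 0xC1, P[2] = 0xE6, P[3] = 0x1A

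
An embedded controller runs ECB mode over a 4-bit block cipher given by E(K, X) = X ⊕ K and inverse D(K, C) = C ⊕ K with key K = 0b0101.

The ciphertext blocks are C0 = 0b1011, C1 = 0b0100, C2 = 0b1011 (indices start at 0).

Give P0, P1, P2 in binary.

ECB decryption: P_i = D(K, C_i).
P0: D(K, 0b1011) = 0b1110.
P1: D(K, 0b0100) = 0b0001.
P2: D(K, 0b1011) = 0b1110.

P0 = 0b1110, P1 = 0b0001, P2 = 0b1110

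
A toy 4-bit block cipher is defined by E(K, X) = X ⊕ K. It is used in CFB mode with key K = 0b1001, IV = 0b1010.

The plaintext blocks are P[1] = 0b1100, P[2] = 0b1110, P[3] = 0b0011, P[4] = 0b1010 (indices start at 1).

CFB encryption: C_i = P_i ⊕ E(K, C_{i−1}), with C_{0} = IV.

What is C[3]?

C[1]: E(K, 0b1010) = 0b0011; 0b1100 ⊕ 0b0011 = 0b1111.
C[2]: E(K, 0b1111) = 0b0110; 0b1110 ⊕ 0b0110 = 0b1000.
C[3]: E(K, 0b1000) = 0b0001; 0b0011 ⊕ 0b0001 = 0b0010.

C[3] = 0b0010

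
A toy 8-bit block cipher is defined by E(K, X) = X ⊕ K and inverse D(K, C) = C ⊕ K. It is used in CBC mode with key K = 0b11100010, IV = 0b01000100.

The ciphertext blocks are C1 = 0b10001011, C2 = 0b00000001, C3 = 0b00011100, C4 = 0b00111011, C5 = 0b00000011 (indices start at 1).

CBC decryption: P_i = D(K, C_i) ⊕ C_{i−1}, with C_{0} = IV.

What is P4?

P4 = 0b11000101

P4: D(K, 0b00111011) = 0b11011001; 0b11011001 ⊕ 0b00011100 = 0b11000101.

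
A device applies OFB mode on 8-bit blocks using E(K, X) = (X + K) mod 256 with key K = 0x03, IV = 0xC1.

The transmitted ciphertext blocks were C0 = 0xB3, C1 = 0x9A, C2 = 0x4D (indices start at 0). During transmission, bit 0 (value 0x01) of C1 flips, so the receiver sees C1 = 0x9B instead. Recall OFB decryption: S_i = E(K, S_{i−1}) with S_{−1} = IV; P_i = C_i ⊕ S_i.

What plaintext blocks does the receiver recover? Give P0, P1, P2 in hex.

P0 = 0x77, P1 = 0x5C, P2 = 0x87

Only C1 changed, to 0x9B. In OFB, a change in C_i flips the same bit in P_i only; the keystream is unaffected. Decrypting the received ciphertext:
P0: S = E(K, 0xC1) = 0xC4; 0xB3 ⊕ 0xC4 = 0x77.
P1: S = E(K, 0xC4) = 0xC7; 0x9B ⊕ 0xC7 = 0x5C.
P2: S = E(K, 0xC7) = 0xCA; 0x4D ⊕ 0xCA = 0x87.
Blocks that differ from the original plaintext: P1.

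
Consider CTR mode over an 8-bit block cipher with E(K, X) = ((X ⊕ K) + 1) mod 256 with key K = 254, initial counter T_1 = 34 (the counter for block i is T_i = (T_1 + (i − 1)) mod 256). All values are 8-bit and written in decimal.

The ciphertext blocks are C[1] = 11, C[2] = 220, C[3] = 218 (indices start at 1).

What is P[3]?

CTR decryption: S_i = E(K, T_i) where T_i is the counter for block i; P_i = C_i ⊕ S_i.
P[3]: T = 36, S = E(K, T) = 219; 218 ⊕ 219 = 1.

P[3] = 1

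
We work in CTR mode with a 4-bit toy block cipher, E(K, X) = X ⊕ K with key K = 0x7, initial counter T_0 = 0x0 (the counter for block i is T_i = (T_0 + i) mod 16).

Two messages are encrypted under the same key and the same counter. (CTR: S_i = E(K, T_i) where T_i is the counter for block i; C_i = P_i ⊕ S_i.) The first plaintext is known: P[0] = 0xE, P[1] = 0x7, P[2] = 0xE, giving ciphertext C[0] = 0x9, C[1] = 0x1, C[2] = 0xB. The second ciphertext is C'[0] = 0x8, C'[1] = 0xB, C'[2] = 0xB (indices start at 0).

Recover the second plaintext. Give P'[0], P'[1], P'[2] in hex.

In CTR with a reused counter, both messages share the same keystream S_i, so C_i ⊕ C'_i = P_i ⊕ P'_i and thus P'_i = P_i ⊕ C_i ⊕ C'_i.
P'[0]: 0xE ⊕ 0x9 ⊕ 0x8 = 0xF.
P'[1]: 0x7 ⊕ 0x1 ⊕ 0xB = 0xD.
P'[2]: 0xE ⊕ 0xB ⊕ 0xB = 0xE.

P'[0] = 0xF, P'[1] = 0xD, P'[2] = 0xE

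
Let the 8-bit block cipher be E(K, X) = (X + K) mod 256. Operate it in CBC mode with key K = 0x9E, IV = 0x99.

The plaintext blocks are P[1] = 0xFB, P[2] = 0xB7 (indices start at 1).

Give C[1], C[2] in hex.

C[1] = 0x00, C[2] = 0x55

CBC encryption: C_i = E(K, P_i ⊕ C_{i−1}), with C_{0} = IV.
C[1]: P[1] ⊕ 0x99 = 0x62; E(K, 0x62) = 0x00.
C[2]: P[2] ⊕ 0x00 = 0xB7; E(K, 0xB7) = 0x55.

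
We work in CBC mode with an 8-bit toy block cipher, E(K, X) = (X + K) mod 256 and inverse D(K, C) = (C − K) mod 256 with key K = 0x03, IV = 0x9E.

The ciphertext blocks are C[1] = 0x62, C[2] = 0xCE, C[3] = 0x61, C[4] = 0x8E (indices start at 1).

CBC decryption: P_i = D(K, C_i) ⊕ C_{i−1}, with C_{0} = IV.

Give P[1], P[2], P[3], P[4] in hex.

P[1] = 0xC1, P[2] = 0xA9, P[3] = 0x90, P[4] = 0xEA

P[1]: D(K, 0x62) = 0x5F; 0x5F ⊕ 0x9E = 0xC1.
P[2]: D(K, 0xCE) = 0xCB; 0xCB ⊕ 0x62 = 0xA9.
P[3]: D(K, 0x61) = 0x5E; 0x5E ⊕ 0xCE = 0x90.
P[4]: D(K, 0x8E) = 0x8B; 0x8B ⊕ 0x61 = 0xEA.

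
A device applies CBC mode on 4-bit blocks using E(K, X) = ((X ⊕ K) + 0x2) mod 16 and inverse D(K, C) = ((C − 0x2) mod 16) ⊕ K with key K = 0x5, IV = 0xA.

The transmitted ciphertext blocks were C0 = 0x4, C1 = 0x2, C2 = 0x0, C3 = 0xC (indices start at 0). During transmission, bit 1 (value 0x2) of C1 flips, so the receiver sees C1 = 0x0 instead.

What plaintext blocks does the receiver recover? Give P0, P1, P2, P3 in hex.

P0 = 0xD, P1 = 0xF, P2 = 0xB, P3 = 0xF

CBC decryption: P_i = D(K, C_i) ⊕ C_{i−1}, with C_{−1} = IV.
Only C1 changed, to 0x0. In CBC, a change in C_i garbles P_i and flips the same bit in P_{i+1}. Decrypting the received ciphertext:
P0: D(K, 0x4) = 0x7; 0x7 ⊕ 0xA = 0xD.
P1: D(K, 0x0) = 0xB; 0xB ⊕ 0x4 = 0xF.
P2: D(K, 0x0) = 0xB; 0xB ⊕ 0x0 = 0xB.
P3: D(K, 0xC) = 0xF; 0xF ⊕ 0x0 = 0xF.
Blocks that differ from the original plaintext: P1, P2.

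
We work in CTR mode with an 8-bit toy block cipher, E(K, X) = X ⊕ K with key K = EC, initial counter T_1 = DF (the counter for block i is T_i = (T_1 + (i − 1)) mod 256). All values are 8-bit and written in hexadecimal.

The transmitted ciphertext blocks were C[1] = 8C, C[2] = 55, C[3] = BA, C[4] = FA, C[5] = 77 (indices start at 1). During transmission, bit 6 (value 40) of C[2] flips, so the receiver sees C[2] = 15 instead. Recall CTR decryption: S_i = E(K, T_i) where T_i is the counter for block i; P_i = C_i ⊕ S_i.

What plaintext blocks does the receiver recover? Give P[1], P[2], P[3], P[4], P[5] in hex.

Only C[2] changed, to 15. In CTR, a change in C_i flips the same bit in P_i only; the keystream is unaffected. Decrypting the received ciphertext:
P[1]: T = DF, S = E(K, T) = 33; 8C ⊕ 33 = BF.
P[2]: T = E0, S = E(K, T) = 0C; 15 ⊕ 0C = 19.
P[3]: T = E1, S = E(K, T) = 0D; BA ⊕ 0D = B7.
P[4]: T = E2, S = E(K, T) = 0E; FA ⊕ 0E = F4.
P[5]: T = E3, S = E(K, T) = 0F; 77 ⊕ 0F = 78.
Blocks that differ from the original plaintext: P[2].

P[1] = BF, P[2] = 19, P[3] = B7, P[4] = F4, P[5] = 78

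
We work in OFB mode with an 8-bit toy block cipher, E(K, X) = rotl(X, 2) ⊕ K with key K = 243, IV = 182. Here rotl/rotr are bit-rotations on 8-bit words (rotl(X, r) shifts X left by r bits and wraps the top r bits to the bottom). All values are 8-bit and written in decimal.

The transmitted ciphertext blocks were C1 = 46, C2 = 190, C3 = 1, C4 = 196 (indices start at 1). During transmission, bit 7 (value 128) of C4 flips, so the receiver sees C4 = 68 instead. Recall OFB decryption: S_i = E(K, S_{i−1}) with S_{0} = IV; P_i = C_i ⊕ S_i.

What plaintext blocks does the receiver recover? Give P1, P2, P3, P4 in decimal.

Only C4 changed, to 68. In OFB, a change in C_i flips the same bit in P_i only; the keystream is unaffected. Decrypting the received ciphertext:
P1: S = E(K, 182) = 41; 46 ⊕ 41 = 7.
P2: S = E(K, 41) = 87; 190 ⊕ 87 = 233.
P3: S = E(K, 87) = 174; 1 ⊕ 174 = 175.
P4: S = E(K, 174) = 73; 68 ⊕ 73 = 13.
Blocks that differ from the original plaintext: P4.

P1 = 7, P2 = 233, P3 = 175, P4 = 13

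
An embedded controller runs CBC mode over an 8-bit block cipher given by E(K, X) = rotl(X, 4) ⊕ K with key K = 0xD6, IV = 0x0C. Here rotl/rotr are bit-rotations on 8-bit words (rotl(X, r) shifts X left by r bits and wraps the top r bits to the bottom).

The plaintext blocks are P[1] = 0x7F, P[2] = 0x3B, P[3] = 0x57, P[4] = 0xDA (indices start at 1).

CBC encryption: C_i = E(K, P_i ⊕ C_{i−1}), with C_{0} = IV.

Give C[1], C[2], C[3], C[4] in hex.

C[1] = 0xE1, C[2] = 0x7B, C[3] = 0x14, C[4] = 0x3A

C[1]: P[1] ⊕ 0x0C = 0x73; E(K, 0x73) = 0xE1.
C[2]: P[2] ⊕ 0xE1 = 0xDA; E(K, 0xDA) = 0x7B.
C[3]: P[3] ⊕ 0x7B = 0x2C; E(K, 0x2C) = 0x14.
C[4]: P[4] ⊕ 0x14 = 0xCE; E(K, 0xCE) = 0x3A.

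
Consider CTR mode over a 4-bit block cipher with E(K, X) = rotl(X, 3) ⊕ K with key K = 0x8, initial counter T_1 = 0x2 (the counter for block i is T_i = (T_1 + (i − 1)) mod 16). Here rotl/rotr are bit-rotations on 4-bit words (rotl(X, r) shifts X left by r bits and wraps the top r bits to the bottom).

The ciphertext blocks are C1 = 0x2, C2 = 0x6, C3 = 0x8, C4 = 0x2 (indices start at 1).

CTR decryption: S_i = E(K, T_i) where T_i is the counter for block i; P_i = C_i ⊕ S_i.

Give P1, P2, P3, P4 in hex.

P1: T = 0x2, S = E(K, T) = 0x9; 0x2 ⊕ 0x9 = 0xB.
P2: T = 0x3, S = E(K, T) = 0x1; 0x6 ⊕ 0x1 = 0x7.
P3: T = 0x4, S = E(K, T) = 0xA; 0x8 ⊕ 0xA = 0x2.
P4: T = 0x5, S = E(K, T) = 0x2; 0x2 ⊕ 0x2 = 0x0.

P1 = 0xB, P2 = 0x7, P3 = 0x2, P4 = 0x0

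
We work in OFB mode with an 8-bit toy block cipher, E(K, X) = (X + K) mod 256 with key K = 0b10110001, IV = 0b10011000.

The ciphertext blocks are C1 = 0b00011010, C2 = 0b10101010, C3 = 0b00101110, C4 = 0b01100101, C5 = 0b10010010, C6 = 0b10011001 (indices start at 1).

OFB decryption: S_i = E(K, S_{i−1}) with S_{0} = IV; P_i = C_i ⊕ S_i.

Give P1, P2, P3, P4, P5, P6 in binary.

P1: S = E(K, 0b10011000) = 0b01001001; 0b00011010 ⊕ 0b01001001 = 0b01010011.
P2: S = E(K, 0b01001001) = 0b11111010; 0b10101010 ⊕ 0b11111010 = 0b01010000.
P3: S = E(K, 0b11111010) = 0b10101011; 0b00101110 ⊕ 0b10101011 = 0b10000101.
P4: S = E(K, 0b10101011) = 0b01011100; 0b01100101 ⊕ 0b01011100 = 0b00111001.
P5: S = E(K, 0b01011100) = 0b00001101; 0b10010010 ⊕ 0b00001101 = 0b10011111.
P6: S = E(K, 0b00001101) = 0b10111110; 0b10011001 ⊕ 0b10111110 = 0b00100111.

P1 = 0b01010011, P2 = 0b01010000, P3 = 0b10000101, P4 = 0b00111001, P5 = 0b10011111, P6 = 0b00100111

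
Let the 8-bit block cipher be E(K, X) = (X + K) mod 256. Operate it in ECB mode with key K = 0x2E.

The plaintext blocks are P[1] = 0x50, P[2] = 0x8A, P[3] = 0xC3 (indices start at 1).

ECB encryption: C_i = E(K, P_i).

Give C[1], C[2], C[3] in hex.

C[1]: E(K, 0x50) = 0x7E.
C[2]: E(K, 0x8A) = 0xB8.
C[3]: E(K, 0xC3) = 0xF1.

C[1] = 0x7E, C[2] = 0xB8, C[3] = 0xF1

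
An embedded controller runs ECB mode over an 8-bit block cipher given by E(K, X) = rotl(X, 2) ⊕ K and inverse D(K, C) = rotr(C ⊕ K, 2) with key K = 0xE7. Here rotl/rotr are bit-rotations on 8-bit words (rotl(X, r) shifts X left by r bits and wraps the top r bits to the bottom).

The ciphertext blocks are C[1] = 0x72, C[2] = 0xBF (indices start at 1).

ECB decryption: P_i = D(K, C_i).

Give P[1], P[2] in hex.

P[1]: D(K, 0x72) = 0x65.
P[2]: D(K, 0xBF) = 0x16.

P[1] = 0x65, P[2] = 0x16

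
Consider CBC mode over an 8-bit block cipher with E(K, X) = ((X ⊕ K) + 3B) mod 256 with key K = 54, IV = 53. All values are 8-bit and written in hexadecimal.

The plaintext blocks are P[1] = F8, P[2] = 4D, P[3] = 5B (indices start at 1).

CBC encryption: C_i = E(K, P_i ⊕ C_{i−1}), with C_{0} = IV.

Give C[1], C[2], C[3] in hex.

C[1]: P[1] ⊕ 53 = AB; E(K, AB) = 3A.
C[2]: P[2] ⊕ 3A = 77; E(K, 77) = 5E.
C[3]: P[3] ⊕ 5E = 05; E(K, 05) = 8C.

C[1] = 3A, C[2] = 5E, C[3] = 8C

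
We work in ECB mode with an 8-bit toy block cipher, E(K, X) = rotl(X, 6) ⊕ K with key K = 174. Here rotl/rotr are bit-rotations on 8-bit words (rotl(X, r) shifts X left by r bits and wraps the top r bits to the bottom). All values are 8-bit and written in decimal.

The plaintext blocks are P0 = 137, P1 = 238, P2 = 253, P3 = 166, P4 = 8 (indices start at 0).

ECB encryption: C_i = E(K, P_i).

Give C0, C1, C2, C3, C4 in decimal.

C0 = 204, C1 = 21, C2 = 209, C3 = 7, C4 = 172

C0: E(K, 137) = 204.
C1: E(K, 238) = 21.
C2: E(K, 253) = 209.
C3: E(K, 166) = 7.
C4: E(K, 8) = 172.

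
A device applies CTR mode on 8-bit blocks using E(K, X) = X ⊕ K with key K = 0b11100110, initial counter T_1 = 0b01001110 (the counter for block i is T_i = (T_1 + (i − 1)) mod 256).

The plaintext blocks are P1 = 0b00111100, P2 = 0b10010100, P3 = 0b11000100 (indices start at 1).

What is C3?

CTR encryption: S_i = E(K, T_i) where T_i is the counter for block i; C_i = P_i ⊕ S_i.
C1: T = 0b01001110, S = E(K, T) = 0b10101000; 0b00111100 ⊕ 0b10101000 = 0b10010100.
C2: T = 0b01001111, S = E(K, T) = 0b10101001; 0b10010100 ⊕ 0b10101001 = 0b00111101.
C3: T = 0b01010000, S = E(K, T) = 0b10110110; 0b11000100 ⊕ 0b10110110 = 0b01110010.

C3 = 0b01110010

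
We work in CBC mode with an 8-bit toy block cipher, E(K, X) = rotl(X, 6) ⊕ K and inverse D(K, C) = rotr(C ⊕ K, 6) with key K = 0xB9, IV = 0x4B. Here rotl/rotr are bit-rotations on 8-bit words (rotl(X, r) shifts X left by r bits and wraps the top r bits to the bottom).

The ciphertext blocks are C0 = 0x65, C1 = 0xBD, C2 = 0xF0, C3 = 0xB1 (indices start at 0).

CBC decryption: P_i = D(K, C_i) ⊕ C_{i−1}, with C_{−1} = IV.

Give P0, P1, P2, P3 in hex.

P0: D(K, 0x65) = 0x73; 0x73 ⊕ 0x4B = 0x38.
P1: D(K, 0xBD) = 0x10; 0x10 ⊕ 0x65 = 0x75.
P2: D(K, 0xF0) = 0x25; 0x25 ⊕ 0xBD = 0x98.
P3: D(K, 0xB1) = 0x20; 0x20 ⊕ 0xF0 = 0xD0.

P0 = 0x38, P1 = 0x75, P2 = 0x98, P3 = 0xD0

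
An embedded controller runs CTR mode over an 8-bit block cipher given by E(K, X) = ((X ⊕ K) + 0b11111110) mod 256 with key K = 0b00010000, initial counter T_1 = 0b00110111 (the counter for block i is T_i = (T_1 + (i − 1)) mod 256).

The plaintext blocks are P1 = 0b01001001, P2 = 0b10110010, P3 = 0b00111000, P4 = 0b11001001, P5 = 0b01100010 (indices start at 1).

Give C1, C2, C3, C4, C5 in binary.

CTR encryption: S_i = E(K, T_i) where T_i is the counter for block i; C_i = P_i ⊕ S_i.
C1: T = 0b00110111, S = E(K, T) = 0b00100101; 0b01001001 ⊕ 0b00100101 = 0b01101100.
C2: T = 0b00111000, S = E(K, T) = 0b00100110; 0b10110010 ⊕ 0b00100110 = 0b10010100.
C3: T = 0b00111001, S = E(K, T) = 0b00100111; 0b00111000 ⊕ 0b00100111 = 0b00011111.
C4: T = 0b00111010, S = E(K, T) = 0b00101000; 0b11001001 ⊕ 0b00101000 = 0b11100001.
C5: T = 0b00111011, S = E(K, T) = 0b00101001; 0b01100010 ⊕ 0b00101001 = 0b01001011.

C1 = 0b01101100, C2 = 0b10010100, C3 = 0b00011111, C4 = 0b11100001, C5 = 0b01001011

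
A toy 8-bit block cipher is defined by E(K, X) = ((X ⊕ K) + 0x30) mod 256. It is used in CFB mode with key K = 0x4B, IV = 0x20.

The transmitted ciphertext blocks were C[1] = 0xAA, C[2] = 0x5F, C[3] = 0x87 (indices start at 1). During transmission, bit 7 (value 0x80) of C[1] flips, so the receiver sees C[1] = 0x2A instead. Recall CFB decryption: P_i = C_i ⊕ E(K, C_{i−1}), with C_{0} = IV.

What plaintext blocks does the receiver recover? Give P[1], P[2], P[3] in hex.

Only C[1] changed, to 0x2A. In CFB, a change in C_i flips the same bit in P_i and garbles P_{i+1}. Decrypting the received ciphertext:
P[1]: E(K, 0x20) = 0x9B; 0x2A ⊕ 0x9B = 0xB1.
P[2]: E(K, 0x2A) = 0x91; 0x5F ⊕ 0x91 = 0xCE.
P[3]: E(K, 0x5F) = 0x44; 0x87 ⊕ 0x44 = 0xC3.
Blocks that differ from the original plaintext: P[1], P[2].

P[1] = 0xB1, P[2] = 0xCE, P[3] = 0xC3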